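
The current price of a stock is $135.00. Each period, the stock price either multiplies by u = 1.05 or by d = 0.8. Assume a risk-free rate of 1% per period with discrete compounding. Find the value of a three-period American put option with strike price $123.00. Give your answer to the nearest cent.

$4.07

Risk-neutral probability p = (1 + 0.01 − 0.8)/(1.05 − 0.8) = 0.2100/0.2500 = 0.8400
Terminal stock prices: S_uuu = 156.3, S_uud = 119.1, S_udd = 90.72, S_ddd = 69.12
Terminal payoffs (K − S): max(-33.28, 0) = 0, max(3.93, 0) = 3.93, max(32.28, 0) = 32.28, max(53.88, 0) = 53.88
Node uu (S = 148.8): continuation = 1/1.01·[0.8400·0.0000 + 0.1600·3.9300] = 0.6226; exercise value = 0.0000 ≤ continuation, so V_uu = 0.6226
Node ud (S = 113.4): continuation = 1/1.01·[0.8400·3.9300 + 0.1600·32.2800] = 8.3822; exercise value = 9.6000 > continuation, so V_ud = 9.6000 (exercise)
Node dd (S = 86.4): continuation = 1/1.01·[0.8400·32.2800 + 0.1600·53.8800] = 35.3822; exercise value = 36.6000 > continuation, so V_dd = 36.6000 (exercise)
Node u (S = 141.8): continuation = 1/1.01·[0.8400·0.6226 + 0.1600·9.6000] = 2.0386; exercise value = 0.0000 ≤ continuation, so V_u = 2.0386
Node d (S = 108): continuation = 1/1.01·[0.8400·9.6000 + 0.1600·36.6000] = 13.7822; exercise value = 15.0000 > continuation, so V_d = 15.0000 (exercise)
Node 0 (S = 135): continuation = 1/1.01·[0.8400·2.0386 + 0.1600·15.0000] = 4.0717; exercise value = 0.0000 ≤ continuation, so V_0 = 4.0717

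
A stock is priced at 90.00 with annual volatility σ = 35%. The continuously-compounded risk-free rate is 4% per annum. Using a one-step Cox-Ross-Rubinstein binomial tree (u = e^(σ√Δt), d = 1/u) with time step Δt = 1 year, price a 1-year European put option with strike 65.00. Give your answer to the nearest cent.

CRR parameters: u = e^(σ√Δt) = e^(0.35·√1) = 1.4191, d = 1/u = 0.7047
Per-period rate: rΔt = 0.04·1 = 0.04, so R = e^0.04 = 1.0408
Risk-neutral probability p = (e^0.04 − 0.7047)/(1.4191 − 0.7047) = 0.3361/0.7144 = 0.4705
Terminal stock prices: S_u = 127.7, S_d = 63.42
Terminal payoffs (K − S): max(-62.72, 0) = 0, max(1.578, 0) = 1.578
Node 0 (S = 90): V_0 = e^(−0.04)·[0.4705·0.0000 + 0.5295·1.5781] = 0.8028

0.80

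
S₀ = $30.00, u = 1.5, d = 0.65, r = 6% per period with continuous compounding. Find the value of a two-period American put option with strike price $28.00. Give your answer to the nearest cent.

$4.13

Risk-neutral probability p = (e^0.06 − 0.65)/(1.5 − 0.65) = 0.4118/0.8500 = 0.4845
Terminal stock prices: S_uu = 67.5, S_ud = 29.25, S_dd = 12.68
Terminal payoffs (K − S): max(-39.5, 0) = 0, max(-1.25, 0) = 0, max(15.32, 0) = 15.32
Node u (S = 45): continuation = e^(−0.06)·[0.4845·0.0000 + 0.5155·0.0000] = 0.0000; exercise value = 0.0000 ≤ continuation, so V_u = 0.0000
Node d (S = 19.5): continuation = e^(−0.06)·[0.4845·0.0000 + 0.5155·15.3250] = 7.4398; exercise value = 8.5000 > continuation, so V_d = 8.5000 (exercise)
Node 0 (S = 30): continuation = e^(−0.06)·[0.4845·0.0000 + 0.5155·8.5000] = 4.1265; exercise value = 0.0000 ≤ continuation, so V_0 = 4.1265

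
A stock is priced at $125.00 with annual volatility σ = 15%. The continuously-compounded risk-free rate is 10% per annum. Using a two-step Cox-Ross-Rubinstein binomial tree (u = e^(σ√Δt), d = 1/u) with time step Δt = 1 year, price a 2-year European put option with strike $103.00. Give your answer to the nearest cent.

CRR parameters: u = e^(σ√Δt) = e^(0.15·√1) = 1.1618, d = 1/u = 0.8607
Per-period rate: rΔt = 0.1·1 = 0.1, so R = e^0.1 = 1.1052
Risk-neutral probability p = (e^0.1 − 0.8607)/(1.1618 − 0.8607) = 0.2445/0.3011 = 0.8118
Terminal stock prices: S_uu = 168.7, S_ud = 125, S_dd = 92.6
Terminal payoffs (K − S): max(-65.73, 0) = 0, max(-22, 0) = 0, max(10.4, 0) = 10.4
Node u (S = 145.2): V_u = e^(−0.1)·[0.8118·0.0000 + 0.1882·0.0000] = 0.0000
Node d (S = 107.6): V_d = e^(−0.1)·[0.8118·0.0000 + 0.1882·10.3977] = 1.7704
Node 0 (S = 125): V_0 = e^(−0.1)·[0.8118·0.0000 + 0.1882·1.7704] = 0.3014

$0.30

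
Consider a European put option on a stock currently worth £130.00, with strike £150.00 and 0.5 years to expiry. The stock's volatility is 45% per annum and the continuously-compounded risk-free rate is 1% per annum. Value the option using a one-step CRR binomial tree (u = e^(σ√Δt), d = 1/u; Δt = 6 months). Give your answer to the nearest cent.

CRR parameters: u = e^(σ√Δt) = e^(0.45·√0.5) = 1.3746, d = 1/u = 0.7275
Per-period rate: rΔt = 0.01·0.5 = 0.005, so R = e^0.005 = 1.0050
Risk-neutral probability p = (e^0.005 − 0.7275)/(1.3746 − 0.7275) = 0.2776/0.6472 = 0.4289
Terminal stock prices: S_u = 178.7, S_d = 94.57
Terminal payoffs (K − S): max(-28.7, 0) = 0, max(55.43, 0) = 55.43
Node 0 (S = 130): V_0 = e^(−0.005)·[0.4289·0.0000 + 0.5711·55.4304] = 31.5006

£31.50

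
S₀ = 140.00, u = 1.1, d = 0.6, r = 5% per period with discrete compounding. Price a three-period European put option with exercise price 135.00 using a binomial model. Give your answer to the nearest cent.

Risk-neutral probability p = (1 + 0.05 − 0.6)/(1.1 − 0.6) = 0.4500/0.5000 = 0.9000
Terminal stock prices: S_uuu = 186.3, S_uud = 101.6, S_udd = 55.44, S_ddd = 30.24
Terminal payoffs (K − S): max(-51.34, 0) = 0, max(33.36, 0) = 33.36, max(79.56, 0) = 79.56, max(104.8, 0) = 104.8
Node uu (S = 169.4): V_uu = 1/1.05·[0.9000·0.0000 + 0.1000·33.3600] = 3.1771
Node ud (S = 92.4): V_ud = 1/1.05·[0.9000·33.3600 + 0.1000·79.5600] = 36.1714
Node dd (S = 50.4): V_dd = 1/1.05·[0.9000·79.5600 + 0.1000·104.7600] = 78.1714
Node u (S = 154): V_u = 1/1.05·[0.9000·3.1771 + 0.1000·36.1714] = 6.1682
Node d (S = 84): V_d = 1/1.05·[0.9000·36.1714 + 0.1000·78.1714] = 38.4490
Node 0 (S = 140): V_0 = 1/1.05·[0.9000·6.1682 + 0.1000·38.4490] = 8.9488

8.95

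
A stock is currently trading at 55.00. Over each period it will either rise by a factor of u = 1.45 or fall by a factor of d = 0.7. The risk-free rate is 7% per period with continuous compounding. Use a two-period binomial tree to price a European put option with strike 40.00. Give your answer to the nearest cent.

2.87

Risk-neutral probability p = (e^0.07 − 0.7)/(1.45 − 0.7) = 0.3725/0.7500 = 0.4967
Terminal stock prices: S_uu = 115.6, S_ud = 55.82, S_dd = 26.95
Terminal payoffs (K − S): max(-75.64, 0) = 0, max(-15.82, 0) = 0, max(13.05, 0) = 13.05
Node u (S = 79.75): V_u = e^(−0.07)·[0.4967·0.0000 + 0.5033·0.0000] = 0.0000
Node d (S = 38.5): V_d = e^(−0.07)·[0.4967·0.0000 + 0.5033·13.0500] = 6.1243
Node 0 (S = 55): V_0 = e^(−0.07)·[0.4967·0.0000 + 0.5033·6.1243] = 2.8741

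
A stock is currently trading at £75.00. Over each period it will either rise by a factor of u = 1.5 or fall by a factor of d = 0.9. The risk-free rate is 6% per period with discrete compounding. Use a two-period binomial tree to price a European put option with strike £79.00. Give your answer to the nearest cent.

£8.73

Risk-neutral probability p = (1 + 0.06 − 0.9)/(1.5 − 0.9) = 0.1600/0.6000 = 0.2667
Terminal stock prices: S_uu = 168.8, S_ud = 101.2, S_dd = 60.75
Terminal payoffs (K − S): max(-89.75, 0) = 0, max(-22.25, 0) = 0, max(18.25, 0) = 18.25
Node u (S = 112.5): V_u = 1/1.06·[0.2667·0.0000 + 0.7333·0.0000] = 0.0000
Node d (S = 67.5): V_d = 1/1.06·[0.2667·0.0000 + 0.7333·18.2500] = 12.6258
Node 0 (S = 75): V_0 = 1/1.06·[0.2667·0.0000 + 0.7333·12.6258] = 8.7348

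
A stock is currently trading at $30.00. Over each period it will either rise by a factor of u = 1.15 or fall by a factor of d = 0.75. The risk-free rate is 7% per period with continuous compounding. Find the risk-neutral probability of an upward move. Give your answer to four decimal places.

Risk-neutral probability p = (e^0.07 − 0.75)/(1.15 − 0.75) = 0.3225/0.4000 = 0.8063

p = 0.8063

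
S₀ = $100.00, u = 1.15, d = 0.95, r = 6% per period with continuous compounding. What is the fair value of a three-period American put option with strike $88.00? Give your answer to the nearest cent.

$0.16

Risk-neutral probability p = (e^0.06 − 0.95)/(1.15 − 0.95) = 0.1118/0.2000 = 0.5592
Terminal stock prices: S_uuu = 152.1, S_uud = 125.6, S_udd = 103.8, S_ddd = 85.74
Terminal payoffs (K − S): max(-64.09, 0) = 0, max(-37.64, 0) = 0, max(-15.79, 0) = 0, max(2.263, 0) = 2.263
Node uu (S = 132.2): continuation = e^(−0.06)·[0.5592·0.0000 + 0.4408·0.0000] = 0.0000; exercise value = 0.0000 ≤ continuation, so V_uu = 0.0000
Node ud (S = 109.2): continuation = e^(−0.06)·[0.5592·0.0000 + 0.4408·0.0000] = 0.0000; exercise value = 0.0000 ≤ continuation, so V_ud = 0.0000
Node dd (S = 90.25): continuation = e^(−0.06)·[0.5592·0.0000 + 0.4408·2.2625] = 0.9393; exercise value = 0.0000 ≤ continuation, so V_dd = 0.9393
Node u (S = 115): continuation = e^(−0.06)·[0.5592·0.0000 + 0.4408·0.0000] = 0.0000; exercise value = 0.0000 ≤ continuation, so V_u = 0.0000
Node d (S = 95): continuation = e^(−0.06)·[0.5592·0.0000 + 0.4408·0.9393] = 0.3899; exercise value = 0.0000 ≤ continuation, so V_d = 0.3899
Node 0 (S = 100): continuation = e^(−0.06)·[0.5592·0.0000 + 0.4408·0.3899] = 0.1619; exercise value = 0.0000 ≤ continuation, so V_0 = 0.1619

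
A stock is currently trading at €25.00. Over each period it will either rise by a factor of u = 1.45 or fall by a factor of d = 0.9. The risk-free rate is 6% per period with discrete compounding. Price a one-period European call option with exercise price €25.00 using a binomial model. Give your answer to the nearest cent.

€3.09

Risk-neutral probability p = (1 + 0.06 − 0.9)/(1.45 − 0.9) = 0.1600/0.5500 = 0.2909
Terminal stock prices: S_u = 36.25, S_d = 22.5
Terminal payoffs (S − K): max(11.25, 0) = 11.25, max(-2.5, 0) = 0
Node 0 (S = 25): V_0 = 1/1.06·[0.2909·11.2500 + 0.7091·0.0000] = 3.0875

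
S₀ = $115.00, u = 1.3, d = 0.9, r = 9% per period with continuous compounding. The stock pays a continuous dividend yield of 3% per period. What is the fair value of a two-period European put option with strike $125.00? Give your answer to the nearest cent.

Per-period risk-free factor R = e^0.09 = 1.0942; dividend-adjusted growth = e^(0.09−0.03) = 1.0618.
Risk-neutral probability p = (1.0618 − 0.9)/(1.3 − 0.9) = 0.1618/0.4000 = 0.4046
Terminal stock prices: S_uu = 194.4, S_ud = 134.6, S_dd = 93.15
Terminal payoffs (K − S): max(-69.35, 0) = 0, max(-9.55, 0) = 0, max(31.85, 0) = 31.85
Node u (S = 149.5): V_u = e^(−0.09)·[0.4046·0.0000 + 0.5954·0.0000] = 0.0000
Node d (S = 103.5): V_d = e^(−0.09)·[0.4046·0.0000 + 0.5954·31.8500] = 17.3316
Node 0 (S = 115): V_0 = e^(−0.09)·[0.4046·0.0000 + 0.5954·17.3316] = 9.4312

$9.43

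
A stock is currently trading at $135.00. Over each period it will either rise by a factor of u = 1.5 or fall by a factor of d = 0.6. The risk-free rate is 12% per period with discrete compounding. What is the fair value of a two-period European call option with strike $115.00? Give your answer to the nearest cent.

Risk-neutral probability p = (1 + 0.12 − 0.6)/(1.5 − 0.6) = 0.5200/0.9000 = 0.5778
Terminal stock prices: S_uu = 303.8, S_ud = 121.5, S_dd = 48.6
Terminal payoffs (S − K): max(188.8, 0) = 188.8, max(6.5, 0) = 6.5, max(-66.4, 0) = 0
Node u (S = 202.5): V_u = 1/1.12·[0.5778·188.7500 + 0.4222·6.5000] = 99.8214
Node d (S = 81): V_d = 1/1.12·[0.5778·6.5000 + 0.4222·0.0000] = 3.3532
Node 0 (S = 135): V_0 = 1/1.12·[0.5778·99.8214 + 0.4222·3.3532] = 52.7593

$52.76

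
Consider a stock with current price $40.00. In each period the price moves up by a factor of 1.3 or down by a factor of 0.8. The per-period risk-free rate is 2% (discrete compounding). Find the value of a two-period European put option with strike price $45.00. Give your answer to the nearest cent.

$7.46

Risk-neutral probability p = (1 + 0.02 − 0.8)/(1.3 − 0.8) = 0.2200/0.5000 = 0.4400
Terminal stock prices: S_uu = 67.6, S_ud = 41.6, S_dd = 25.6
Terminal payoffs (K − S): max(-22.6, 0) = 0, max(3.4, 0) = 3.4, max(19.4, 0) = 19.4
Node u (S = 52): V_u = 1/1.02·[0.4400·0.0000 + 0.5600·3.4000] = 1.8667
Node d (S = 32): V_d = 1/1.02·[0.4400·3.4000 + 0.5600·19.4000] = 12.1176
Node 0 (S = 40): V_0 = 1/1.02·[0.4400·1.8667 + 0.5600·12.1176] = 7.4581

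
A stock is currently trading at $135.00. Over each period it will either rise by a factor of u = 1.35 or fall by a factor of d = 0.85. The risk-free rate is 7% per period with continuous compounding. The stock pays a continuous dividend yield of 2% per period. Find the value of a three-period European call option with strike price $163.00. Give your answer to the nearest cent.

Per-period risk-free factor R = e^0.07 = 1.0725; dividend-adjusted growth = e^(0.07−0.02) = 1.0513.
Risk-neutral probability p = (1.0513 − 0.85)/(1.35 − 0.85) = 0.2013/0.5000 = 0.4025
Terminal stock prices: S_uuu = 332.2, S_uud = 209.1, S_udd = 131.7, S_ddd = 82.91
Terminal payoffs (S − K): max(169.2, 0) = 169.2, max(46.13, 0) = 46.13, max(-31.32, 0) = 0, max(-80.09, 0) = 0
Node uu (S = 246): V_uu = e^(−0.07)·[0.4025·169.1506 + 0.5975·46.1319] = 89.1854
Node ud (S = 154.9): V_ud = e^(−0.07)·[0.4025·46.1319 + 0.5975·0.0000] = 17.3146
Node dd (S = 97.54): V_dd = e^(−0.07)·[0.4025·0.0000 + 0.5975·0.0000] = 0.0000
Node u (S = 182.2): V_u = e^(−0.07)·[0.4025·89.1854 + 0.5975·17.3146] = 43.1191
Node d (S = 114.8): V_d = e^(−0.07)·[0.4025·17.3146 + 0.5975·0.0000] = 6.4986
Node 0 (S = 135): V_0 = e^(−0.07)·[0.4025·43.1191 + 0.5975·6.4986] = 19.8040

$19.80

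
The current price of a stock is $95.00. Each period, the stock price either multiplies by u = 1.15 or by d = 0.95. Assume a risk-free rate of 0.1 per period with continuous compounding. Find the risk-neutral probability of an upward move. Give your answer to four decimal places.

p = 0.7759

Risk-neutral probability p = (e^0.1 − 0.95)/(1.15 − 0.95) = 0.1552/0.2000 = 0.7759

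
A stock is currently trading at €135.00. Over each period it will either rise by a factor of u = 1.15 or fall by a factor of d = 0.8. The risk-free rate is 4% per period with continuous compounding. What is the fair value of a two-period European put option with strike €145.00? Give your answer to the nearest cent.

Risk-neutral probability p = (e^0.04 − 0.8)/(1.15 − 0.8) = 0.2408/0.3500 = 0.6880
Terminal stock prices: S_uu = 178.5, S_ud = 124.2, S_dd = 86.4
Terminal payoffs (K − S): max(-33.54, 0) = 0, max(20.8, 0) = 20.8, max(58.6, 0) = 58.6
Node u (S = 155.2): V_u = e^(−0.04)·[0.6880·0.0000 + 0.3120·20.8000] = 6.2345
Node d (S = 108): V_d = e^(−0.04)·[0.6880·20.8000 + 0.3120·58.6000] = 31.3145
Node 0 (S = 135): V_0 = e^(−0.04)·[0.6880·6.2345 + 0.3120·31.3145] = 13.5074

€13.51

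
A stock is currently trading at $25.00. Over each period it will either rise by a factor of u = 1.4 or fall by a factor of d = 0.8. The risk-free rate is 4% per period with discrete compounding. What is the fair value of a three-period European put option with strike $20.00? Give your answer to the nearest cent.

$1.38

Risk-neutral probability p = (1 + 0.04 − 0.8)/(1.4 − 0.8) = 0.2400/0.6000 = 0.4000
Terminal stock prices: S_uuu = 68.6, S_uud = 39.2, S_udd = 22.4, S_ddd = 12.8
Terminal payoffs (K − S): max(-48.6, 0) = 0, max(-19.2, 0) = 0, max(-2.4, 0) = 0, max(7.2, 0) = 7.2
Node uu (S = 49): V_uu = 1/1.04·[0.4000·0.0000 + 0.6000·0.0000] = 0.0000
Node ud (S = 28): V_ud = 1/1.04·[0.4000·0.0000 + 0.6000·0.0000] = 0.0000
Node dd (S = 16): V_dd = 1/1.04·[0.4000·0.0000 + 0.6000·7.2000] = 4.1538
Node u (S = 35): V_u = 1/1.04·[0.4000·0.0000 + 0.6000·0.0000] = 0.0000
Node d (S = 20): V_d = 1/1.04·[0.4000·0.0000 + 0.6000·4.1538] = 2.3964
Node 0 (S = 25): V_0 = 1/1.04·[0.4000·0.0000 + 0.6000·2.3964] = 1.3826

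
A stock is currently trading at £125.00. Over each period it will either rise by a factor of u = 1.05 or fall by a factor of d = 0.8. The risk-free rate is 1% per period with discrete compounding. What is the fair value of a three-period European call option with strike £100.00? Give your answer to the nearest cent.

Risk-neutral probability p = (1 + 0.01 − 0.8)/(1.05 − 0.8) = 0.2100/0.2500 = 0.8400
Terminal stock prices: S_uuu = 144.7, S_uud = 110.2, S_udd = 84, S_ddd = 64
Terminal payoffs (S − K): max(44.7, 0) = 44.7, max(10.25, 0) = 10.25, max(-16, 0) = 0, max(-36, 0) = 0
Node uu (S = 137.8): V_uu = 1/1.01·[0.8400·44.7031 + 0.1600·10.2500] = 38.8026
Node ud (S = 105): V_ud = 1/1.01·[0.8400·10.2500 + 0.1600·0.0000] = 8.5248
Node dd (S = 80): V_dd = 1/1.01·[0.8400·0.0000 + 0.1600·0.0000] = 0.0000
Node u (S = 131.2): V_u = 1/1.01·[0.8400·38.8026 + 0.1600·8.5248] = 33.6219
Node d (S = 100): V_d = 1/1.01·[0.8400·8.5248 + 0.1600·0.0000] = 7.0899
Node 0 (S = 125): V_0 = 1/1.01·[0.8400·33.6219 + 0.1600·7.0899] = 29.0859

£29.09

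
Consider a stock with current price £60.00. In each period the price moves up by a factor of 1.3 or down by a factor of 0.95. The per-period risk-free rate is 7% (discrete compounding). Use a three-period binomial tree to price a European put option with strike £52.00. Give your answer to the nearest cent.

Risk-neutral probability p = (1 + 0.07 − 0.95)/(1.3 − 0.95) = 0.1200/0.3500 = 0.3429
Terminal stock prices: S_uuu = 131.8, S_uud = 96.33, S_udd = 70.39, S_ddd = 51.44
Terminal payoffs (K − S): max(-79.82, 0) = 0, max(-44.33, 0) = 0, max(-18.39, 0) = 0, max(0.5575, 0) = 0.5575
Node uu (S = 101.4): V_uu = 1/1.07·[0.3429·0.0000 + 0.6571·0.0000] = 0.0000
Node ud (S = 74.1): V_ud = 1/1.07·[0.3429·0.0000 + 0.6571·0.0000] = 0.0000
Node dd (S = 54.15): V_dd = 1/1.07·[0.3429·0.0000 + 0.6571·0.5575] = 0.3424
Node u (S = 78): V_u = 1/1.07·[0.3429·0.0000 + 0.6571·0.0000] = 0.0000
Node d (S = 57): V_d = 1/1.07·[0.3429·0.0000 + 0.6571·0.3424] = 0.2103
Node 0 (S = 60): V_0 = 1/1.07·[0.3429·0.0000 + 0.6571·0.2103] = 0.1291

£0.13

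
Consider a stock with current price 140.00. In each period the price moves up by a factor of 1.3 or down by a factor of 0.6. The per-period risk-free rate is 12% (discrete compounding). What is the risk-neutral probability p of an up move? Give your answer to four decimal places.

Risk-neutral probability p = (1 + 0.12 − 0.6)/(1.3 − 0.6) = 0.5200/0.7000 = 0.7429

p = 0.7429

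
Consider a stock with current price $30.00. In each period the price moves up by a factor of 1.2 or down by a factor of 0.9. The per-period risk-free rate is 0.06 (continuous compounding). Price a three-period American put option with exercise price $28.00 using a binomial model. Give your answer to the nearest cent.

Risk-neutral probability p = (e^0.06 − 0.9)/(1.2 − 0.9) = 0.1618/0.3000 = 0.5395
Terminal stock prices: S_uuu = 51.84, S_uud = 38.88, S_udd = 29.16, S_ddd = 21.87
Terminal payoffs (K − S): max(-23.84, 0) = 0, max(-10.88, 0) = 0, max(-1.16, 0) = 0, max(6.13, 0) = 6.13
Node uu (S = 43.2): continuation = e^(−0.06)·[0.5395·0.0000 + 0.4605·0.0000] = 0.0000; exercise value = 0.0000 ≤ continuation, so V_uu = 0.0000
Node ud (S = 32.4): continuation = e^(−0.06)·[0.5395·0.0000 + 0.4605·0.0000] = 0.0000; exercise value = 0.0000 ≤ continuation, so V_ud = 0.0000
Node dd (S = 24.3): continuation = e^(−0.06)·[0.5395·0.0000 + 0.4605·6.1300] = 2.6587; exercise value = 3.7000 > continuation, so V_dd = 3.7000 (exercise)
Node u (S = 36): continuation = e^(−0.06)·[0.5395·0.0000 + 0.4605·0.0000] = 0.0000; exercise value = 0.0000 ≤ continuation, so V_u = 0.0000
Node d (S = 27): continuation = e^(−0.06)·[0.5395·0.0000 + 0.4605·3.7000] = 1.6048; exercise value = 1.0000 ≤ continuation, so V_d = 1.6048
Node 0 (S = 30): continuation = e^(−0.06)·[0.5395·0.0000 + 0.4605·1.6048] = 0.6960; exercise value = 0.0000 ≤ continuation, so V_0 = 0.6960

$0.70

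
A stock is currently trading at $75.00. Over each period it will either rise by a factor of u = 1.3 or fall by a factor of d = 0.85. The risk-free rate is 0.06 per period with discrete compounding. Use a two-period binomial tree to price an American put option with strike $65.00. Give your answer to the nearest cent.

$2.74

Risk-neutral probability p = (1 + 0.06 − 0.85)/(1.3 − 0.85) = 0.2100/0.4500 = 0.4667
Terminal stock prices: S_uu = 126.8, S_ud = 82.88, S_dd = 54.19
Terminal payoffs (K − S): max(-61.75, 0) = 0, max(-17.88, 0) = 0, max(10.81, 0) = 10.81
Node u (S = 97.5): continuation = 1/1.06·[0.4667·0.0000 + 0.5333·0.0000] = 0.0000; exercise value = 0.0000 ≤ continuation, so V_u = 0.0000
Node d (S = 63.75): continuation = 1/1.06·[0.4667·0.0000 + 0.5333·10.8125] = 5.4403; exercise value = 1.2500 ≤ continuation, so V_d = 5.4403
Node 0 (S = 75): continuation = 1/1.06·[0.4667·0.0000 + 0.5333·5.4403] = 2.7372; exercise value = 0.0000 ≤ continuation, so V_0 = 2.7372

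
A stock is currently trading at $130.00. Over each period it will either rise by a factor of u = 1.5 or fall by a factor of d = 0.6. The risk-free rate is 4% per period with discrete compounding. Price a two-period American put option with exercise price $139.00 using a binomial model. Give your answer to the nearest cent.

$35.06

Risk-neutral probability p = (1 + 0.04 − 0.6)/(1.5 − 0.6) = 0.4400/0.9000 = 0.4889
Terminal stock prices: S_uu = 292.5, S_ud = 117, S_dd = 46.8
Terminal payoffs (K − S): max(-153.5, 0) = 0, max(22, 0) = 22, max(92.2, 0) = 92.2
Node u (S = 195): continuation = 1/1.04·[0.4889·0.0000 + 0.5111·22.0000] = 10.8120; exercise value = 0.0000 ≤ continuation, so V_u = 10.8120
Node d (S = 78): continuation = 1/1.04·[0.4889·22.0000 + 0.5111·92.2000] = 55.6538; exercise value = 61.0000 > continuation, so V_d = 61.0000 (exercise)
Node 0 (S = 130): continuation = 1/1.04·[0.4889·10.8120 + 0.5111·61.0000] = 35.0612; exercise value = 9.0000 ≤ continuation, so V_0 = 35.0612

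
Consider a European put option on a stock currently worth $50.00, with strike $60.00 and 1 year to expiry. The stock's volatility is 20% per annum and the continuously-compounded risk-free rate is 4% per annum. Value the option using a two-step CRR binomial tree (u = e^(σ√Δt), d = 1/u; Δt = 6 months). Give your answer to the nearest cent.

$9.40

CRR parameters: u = e^(σ√Δt) = e^(0.2·√0.5) = 1.1519, d = 1/u = 0.8681
Per-period rate: rΔt = 0.04·0.5 = 0.02, so R = e^0.02 = 1.0202
Risk-neutral probability p = (e^0.02 − 0.8681)/(1.1519 − 0.8681) = 0.1521/0.2838 = 0.5359
Terminal stock prices: S_uu = 66.34, S_ud = 50, S_dd = 37.68
Terminal payoffs (K − S): max(-6.345, 0) = 0, max(10, 0) = 10, max(22.32, 0) = 22.32
Node u (S = 57.6): V_u = e^(−0.02)·[0.5359·0.0000 + 0.4641·10.0000] = 4.5492
Node d (S = 43.41): V_d = e^(−0.02)·[0.5359·10.0000 + 0.4641·22.3181] = 15.4057
Node 0 (S = 50): V_0 = e^(−0.02)·[0.5359·4.5492 + 0.4641·15.4057] = 9.3980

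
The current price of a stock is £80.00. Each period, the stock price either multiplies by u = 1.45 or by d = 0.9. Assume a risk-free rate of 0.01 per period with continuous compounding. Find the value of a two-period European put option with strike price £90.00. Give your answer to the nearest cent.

Risk-neutral probability p = (e^0.01 − 0.9)/(1.45 − 0.9) = 0.1101/0.5500 = 0.2001
Terminal stock prices: S_uu = 168.2, S_ud = 104.4, S_dd = 64.8
Terminal payoffs (K − S): max(-78.2, 0) = 0, max(-14.4, 0) = 0, max(25.2, 0) = 25.2
Node u (S = 116): V_u = e^(−0.01)·[0.2001·0.0000 + 0.7999·0.0000] = 0.0000
Node d (S = 72): V_d = e^(−0.01)·[0.2001·0.0000 + 0.7999·25.2000] = 19.9571
Node 0 (S = 80): V_0 = e^(−0.01)·[0.2001·0.0000 + 0.7999·19.9571] = 15.8050

£15.81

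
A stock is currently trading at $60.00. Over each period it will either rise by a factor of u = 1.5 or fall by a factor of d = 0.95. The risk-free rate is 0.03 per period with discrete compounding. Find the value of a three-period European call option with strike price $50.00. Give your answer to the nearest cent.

$14.24

Risk-neutral probability p = (1 + 0.03 − 0.95)/(1.5 − 0.95) = 0.0800/0.5500 = 0.1455
Terminal stock prices: S_uuu = 202.5, S_uud = 128.2, S_udd = 81.22, S_ddd = 51.44
Terminal payoffs (S − K): max(152.5, 0) = 152.5, max(78.25, 0) = 78.25, max(31.22, 0) = 31.22, max(1.442, 0) = 1.442
Node uu (S = 135): V_uu = 1/1.03·[0.1455·152.5000 + 0.8545·78.2500] = 86.4563
Node ud (S = 85.5): V_ud = 1/1.03·[0.1455·78.2500 + 0.8545·31.2250] = 36.9563
Node dd (S = 54.15): V_dd = 1/1.03·[0.1455·31.2250 + 0.8545·1.4425] = 5.6063
Node u (S = 90): V_u = 1/1.03·[0.1455·86.4563 + 0.8545·36.9563] = 42.8702
Node d (S = 57): V_d = 1/1.03·[0.1455·36.9563 + 0.8545·5.6063] = 9.8702
Node 0 (S = 60): V_0 = 1/1.03·[0.1455·42.8702 + 0.8545·9.8702] = 14.2429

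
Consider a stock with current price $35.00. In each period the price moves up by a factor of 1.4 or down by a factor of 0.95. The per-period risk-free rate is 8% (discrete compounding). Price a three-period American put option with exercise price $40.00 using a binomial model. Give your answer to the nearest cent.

$5.00

Risk-neutral probability p = (1 + 0.08 − 0.95)/(1.4 − 0.95) = 0.1300/0.4500 = 0.2889
Terminal stock prices: S_uuu = 96.04, S_uud = 65.17, S_udd = 44.22, S_ddd = 30.01
Terminal payoffs (K − S): max(-56.04, 0) = 0, max(-25.17, 0) = 0, max(-4.222, 0) = 0, max(9.992, 0) = 9.992
Node uu (S = 68.6): continuation = 1/1.08·[0.2889·0.0000 + 0.7111·0.0000] = 0.0000; exercise value = 0.0000 ≤ continuation, so V_uu = 0.0000
Node ud (S = 46.55): continuation = 1/1.08·[0.2889·0.0000 + 0.7111·0.0000] = 0.0000; exercise value = 0.0000 ≤ continuation, so V_ud = 0.0000
Node dd (S = 31.59): continuation = 1/1.08·[0.2889·0.0000 + 0.7111·9.9919] = 6.5790; exercise value = 8.4125 > continuation, so V_dd = 8.4125 (exercise)
Node u (S = 49): continuation = 1/1.08·[0.2889·0.0000 + 0.7111·0.0000] = 0.0000; exercise value = 0.0000 ≤ continuation, so V_u = 0.0000
Node d (S = 33.25): continuation = 1/1.08·[0.2889·0.0000 + 0.7111·8.4125] = 5.5391; exercise value = 6.7500 > continuation, so V_d = 6.7500 (exercise)
Node 0 (S = 35): continuation = 1/1.08·[0.2889·0.0000 + 0.7111·6.7500] = 4.4444; exercise value = 5.0000 > continuation, so V_0 = 5.0000 (exercise)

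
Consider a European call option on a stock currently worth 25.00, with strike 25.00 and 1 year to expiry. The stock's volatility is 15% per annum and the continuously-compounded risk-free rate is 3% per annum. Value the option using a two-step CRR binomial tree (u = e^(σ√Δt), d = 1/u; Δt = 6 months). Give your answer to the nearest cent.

1.70

CRR parameters: u = e^(σ√Δt) = e^(0.15·√0.5) = 1.1119, d = 1/u = 0.8994
Per-period rate: rΔt = 0.03·0.5 = 0.015, so R = e^0.015 = 1.0151
Risk-neutral probability p = (e^0.015 − 0.8994)/(1.1119 − 0.8994) = 0.1157/0.2125 = 0.5446
Terminal stock prices: S_uu = 30.91, S_ud = 25, S_dd = 20.22
Terminal payoffs (S − K): max(5.908, 0) = 5.908, max(0, 0) = 0, max(-4.779, 0) = 0
Node u (S = 27.8): V_u = e^(−0.015)·[0.5446·5.9078 + 0.4554·0.0000] = 3.1696
Node d (S = 22.48): V_d = e^(−0.015)·[0.5446·0.0000 + 0.4554·0.0000] = 0.0000
Node 0 (S = 25): V_0 = e^(−0.015)·[0.5446·3.1696 + 0.4554·0.0000] = 1.7005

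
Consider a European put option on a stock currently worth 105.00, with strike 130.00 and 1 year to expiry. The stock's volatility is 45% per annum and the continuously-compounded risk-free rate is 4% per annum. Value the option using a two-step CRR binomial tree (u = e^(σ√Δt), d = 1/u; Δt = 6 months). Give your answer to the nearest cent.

33.35

CRR parameters: u = e^(σ√Δt) = e^(0.45·√0.5) = 1.3746, d = 1/u = 0.7275
Per-period rate: rΔt = 0.04·0.5 = 0.02, so R = e^0.02 = 1.0202
Risk-neutral probability p = (e^0.02 − 0.7275)/(1.3746 − 0.7275) = 0.2927/0.6472 = 0.4523
Terminal stock prices: S_uu = 198.4, S_ud = 105, S_dd = 55.57
Terminal payoffs (K − S): max(-68.41, 0) = 0, max(25, 0) = 25, max(74.43, 0) = 74.43
Node u (S = 144.3): V_u = e^(−0.02)·[0.4523·0.0000 + 0.5477·25.0000] = 13.4207
Node d (S = 76.38): V_d = e^(−0.02)·[0.4523·25.0000 + 0.5477·74.4344] = 51.0427
Node 0 (S = 105): V_0 = e^(−0.02)·[0.4523·13.4207 + 0.5477·51.0427] = 33.3514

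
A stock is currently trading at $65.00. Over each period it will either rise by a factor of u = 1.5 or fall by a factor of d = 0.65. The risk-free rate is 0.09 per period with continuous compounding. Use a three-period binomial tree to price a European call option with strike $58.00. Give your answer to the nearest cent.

Risk-neutral probability p = (e^0.09 − 0.65)/(1.5 − 0.65) = 0.4442/0.8500 = 0.5226
Terminal stock prices: S_uuu = 219.4, S_uud = 95.06, S_udd = 41.19, S_ddd = 17.85
Terminal payoffs (S − K): max(161.4, 0) = 161.4, max(37.06, 0) = 37.06, max(-16.81, 0) = 0, max(-40.15, 0) = 0
Node uu (S = 146.2): V_uu = e^(−0.09)·[0.5226·161.3750 + 0.4774·37.0625] = 93.2420
Node ud (S = 63.38): V_ud = e^(−0.09)·[0.5226·37.0625 + 0.4774·0.0000] = 17.7004
Node dd (S = 27.46): V_dd = e^(−0.09)·[0.5226·0.0000 + 0.4774·0.0000] = 0.0000
Node u (S = 97.5): V_u = e^(−0.09)·[0.5226·93.2420 + 0.4774·17.7004] = 52.2542
Node d (S = 42.25): V_d = e^(−0.09)·[0.5226·17.7004 + 0.4774·0.0000] = 8.4534
Node 0 (S = 65): V_0 = e^(−0.09)·[0.5226·52.2542 + 0.4774·8.4534] = 28.6443

$28.64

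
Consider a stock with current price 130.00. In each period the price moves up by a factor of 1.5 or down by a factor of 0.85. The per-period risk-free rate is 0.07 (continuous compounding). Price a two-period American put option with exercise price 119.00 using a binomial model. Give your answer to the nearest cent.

9.43

Risk-neutral probability p = (e^0.07 − 0.85)/(1.5 − 0.85) = 0.2225/0.6500 = 0.3423
Terminal stock prices: S_uu = 292.5, S_ud = 165.8, S_dd = 93.92
Terminal payoffs (K − S): max(-173.5, 0) = 0, max(-46.75, 0) = 0, max(25.08, 0) = 25.08
Node u (S = 195): continuation = e^(−0.07)·[0.3423·0.0000 + 0.6577·0.0000] = 0.0000; exercise value = 0.0000 ≤ continuation, so V_u = 0.0000
Node d (S = 110.5): continuation = e^(−0.07)·[0.3423·0.0000 + 0.6577·25.0750] = 15.3764; exercise value = 8.5000 ≤ continuation, so V_d = 15.3764
Node 0 (S = 130): continuation = e^(−0.07)·[0.3423·0.0000 + 0.6577·15.3764] = 9.4291; exercise value = 0.0000 ≤ continuation, so V_0 = 9.4291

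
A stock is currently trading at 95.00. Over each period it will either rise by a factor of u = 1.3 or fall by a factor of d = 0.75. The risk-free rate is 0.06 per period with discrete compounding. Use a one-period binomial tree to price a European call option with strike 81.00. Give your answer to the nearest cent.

22.60

Risk-neutral probability p = (1 + 0.06 − 0.75)/(1.3 − 0.75) = 0.3100/0.5500 = 0.5636
Terminal stock prices: S_u = 123.5, S_d = 71.25
Terminal payoffs (S − K): max(42.5, 0) = 42.5, max(-9.75, 0) = 0
Node 0 (S = 95): V_0 = 1/1.06·[0.5636·42.5000 + 0.4364·0.0000] = 22.5986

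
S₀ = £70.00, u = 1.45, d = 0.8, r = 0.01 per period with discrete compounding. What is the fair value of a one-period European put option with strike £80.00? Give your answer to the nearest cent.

£16.09

Risk-neutral probability p = (1 + 0.01 − 0.8)/(1.45 − 0.8) = 0.2100/0.6500 = 0.3231
Terminal stock prices: S_u = 101.5, S_d = 56
Terminal payoffs (K − S): max(-21.5, 0) = 0, max(24, 0) = 24
Node 0 (S = 70): V_0 = 1/1.01·[0.3231·0.0000 + 0.6769·24.0000] = 16.0853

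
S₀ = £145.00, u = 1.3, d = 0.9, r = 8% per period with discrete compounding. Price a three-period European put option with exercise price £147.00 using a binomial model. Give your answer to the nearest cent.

£5.45

Risk-neutral probability p = (1 + 0.08 − 0.9)/(1.3 − 0.9) = 0.1800/0.4000 = 0.4500
Terminal stock prices: S_uuu = 318.6, S_uud = 220.5, S_udd = 152.7, S_ddd = 105.7
Terminal payoffs (K − S): max(-171.6, 0) = 0, max(-73.55, 0) = 0, max(-5.685, 0) = 0, max(41.29, 0) = 41.29
Node uu (S = 245.1): V_uu = 1/1.08·[0.4500·0.0000 + 0.5500·0.0000] = 0.0000
Node ud (S = 169.7): V_ud = 1/1.08·[0.4500·0.0000 + 0.5500·0.0000] = 0.0000
Node dd (S = 117.5): V_dd = 1/1.08·[0.4500·0.0000 + 0.5500·41.2950] = 21.0299
Node u (S = 188.5): V_u = 1/1.08·[0.4500·0.0000 + 0.5500·0.0000] = 0.0000
Node d (S = 130.5): V_d = 1/1.08·[0.4500·0.0000 + 0.5500·21.0299] = 10.7097
Node 0 (S = 145): V_0 = 1/1.08·[0.4500·0.0000 + 0.5500·10.7097] = 5.4540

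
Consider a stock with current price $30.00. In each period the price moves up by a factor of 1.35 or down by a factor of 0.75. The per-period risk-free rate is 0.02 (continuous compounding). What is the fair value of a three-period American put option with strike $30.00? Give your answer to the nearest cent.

Risk-neutral probability p = (e^0.02 − 0.75)/(1.35 − 0.75) = 0.2702/0.6000 = 0.4503
Terminal stock prices: S_uuu = 73.81, S_uud = 41.01, S_udd = 22.78, S_ddd = 12.66
Terminal payoffs (K − S): max(-43.81, 0) = 0, max(-11.01, 0) = 0, max(7.219, 0) = 7.219, max(17.34, 0) = 17.34
Node uu (S = 54.68): continuation = e^(−0.02)·[0.4503·0.0000 + 0.5497·0.0000] = 0.0000; exercise value = 0.0000 ≤ continuation, so V_uu = 0.0000
Node ud (S = 30.38): continuation = e^(−0.02)·[0.4503·0.0000 + 0.5497·7.2188] = 3.8893; exercise value = 0.0000 ≤ continuation, so V_ud = 3.8893
Node dd (S = 16.88): continuation = e^(−0.02)·[0.4503·7.2188 + 0.5497·17.3438] = 12.5310; exercise value = 13.1250 > continuation, so V_dd = 13.1250 (exercise)
Node u (S = 40.5): continuation = e^(−0.02)·[0.4503·0.0000 + 0.5497·3.8893] = 2.0955; exercise value = 0.0000 ≤ continuation, so V_u = 2.0955
Node d (S = 22.5): continuation = e^(−0.02)·[0.4503·3.8893 + 0.5497·13.1250] = 8.7883; exercise value = 7.5000 ≤ continuation, so V_d = 8.7883
Node 0 (S = 30): continuation = e^(−0.02)·[0.4503·2.0955 + 0.5497·8.7883] = 5.6600; exercise value = 0.0000 ≤ continuation, so V_0 = 5.6600

$5.66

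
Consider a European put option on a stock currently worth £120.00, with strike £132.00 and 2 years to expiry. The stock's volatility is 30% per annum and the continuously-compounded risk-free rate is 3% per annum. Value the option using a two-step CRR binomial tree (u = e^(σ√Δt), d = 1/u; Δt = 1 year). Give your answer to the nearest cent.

£22.77

CRR parameters: u = e^(σ√Δt) = e^(0.3·√1) = 1.3499, d = 1/u = 0.7408
Per-period rate: rΔt = 0.03·1 = 0.03, so R = e^0.03 = 1.0305
Risk-neutral probability p = (e^0.03 − 0.7408)/(1.3499 − 0.7408) = 0.2896/0.6090 = 0.4756
Terminal stock prices: S_uu = 218.7, S_ud = 120, S_dd = 65.86
Terminal payoffs (K − S): max(-86.65, 0) = 0, max(12, 0) = 12, max(66.14, 0) = 66.14
Node u (S = 162): V_u = e^(−0.03)·[0.4756·0.0000 + 0.5244·12.0000] = 6.1073
Node d (S = 88.9): V_d = e^(−0.03)·[0.4756·12.0000 + 0.5244·66.1426] = 39.2006
Node 0 (S = 120): V_0 = e^(−0.03)·[0.4756·6.1073 + 0.5244·39.2006] = 22.7693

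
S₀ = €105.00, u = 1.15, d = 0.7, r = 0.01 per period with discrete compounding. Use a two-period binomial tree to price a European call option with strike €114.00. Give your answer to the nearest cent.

€11.57

Risk-neutral probability p = (1 + 0.01 − 0.7)/(1.15 − 0.7) = 0.3100/0.4500 = 0.6889
Terminal stock prices: S_uu = 138.9, S_ud = 84.52, S_dd = 51.45
Terminal payoffs (S − K): max(24.86, 0) = 24.86, max(-29.48, 0) = 0, max(-62.55, 0) = 0
Node u (S = 120.7): V_u = 1/1.01·[0.6889·24.8625 + 0.3111·0.0000] = 16.9579
Node d (S = 73.5): V_d = 1/1.01·[0.6889·0.0000 + 0.3111·0.0000] = 0.0000
Node 0 (S = 105): V_0 = 1/1.01·[0.6889·16.9579 + 0.3111·0.0000] = 11.5665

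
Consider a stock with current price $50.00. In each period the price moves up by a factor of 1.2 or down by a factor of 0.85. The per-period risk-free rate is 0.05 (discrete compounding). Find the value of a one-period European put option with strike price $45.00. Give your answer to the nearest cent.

$1.02

Risk-neutral probability p = (1 + 0.05 − 0.85)/(1.2 − 0.85) = 0.2000/0.3500 = 0.5714
Terminal stock prices: S_u = 60, S_d = 42.5
Terminal payoffs (K − S): max(-15, 0) = 0, max(2.5, 0) = 2.5
Node 0 (S = 50): V_0 = 1/1.05·[0.5714·0.0000 + 0.4286·2.5000] = 1.0204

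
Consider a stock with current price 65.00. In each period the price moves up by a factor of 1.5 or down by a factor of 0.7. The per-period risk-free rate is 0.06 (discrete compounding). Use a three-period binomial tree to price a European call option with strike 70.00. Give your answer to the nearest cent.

20.51

Risk-neutral probability p = (1 + 0.06 − 0.7)/(1.5 − 0.7) = 0.3600/0.8000 = 0.4500
Terminal stock prices: S_uuu = 219.4, S_uud = 102.4, S_udd = 47.77, S_ddd = 22.29
Terminal payoffs (S − K): max(149.4, 0) = 149.4, max(32.38, 0) = 32.38, max(-22.23, 0) = 0, max(-47.71, 0) = 0
Node uu (S = 146.2): V_uu = 1/1.06·[0.4500·149.3750 + 0.5500·32.3750] = 80.2123
Node ud (S = 68.25): V_ud = 1/1.06·[0.4500·32.3750 + 0.5500·0.0000] = 13.7441
Node dd (S = 31.85): V_dd = 1/1.06·[0.4500·0.0000 + 0.5500·0.0000] = 0.0000
Node u (S = 97.5): V_u = 1/1.06·[0.4500·80.2123 + 0.5500·13.7441] = 41.1838
Node d (S = 45.5): V_d = 1/1.06·[0.4500·13.7441 + 0.5500·0.0000] = 5.8348
Node 0 (S = 65): V_0 = 1/1.06·[0.4500·41.1838 + 0.5500·5.8348] = 20.5111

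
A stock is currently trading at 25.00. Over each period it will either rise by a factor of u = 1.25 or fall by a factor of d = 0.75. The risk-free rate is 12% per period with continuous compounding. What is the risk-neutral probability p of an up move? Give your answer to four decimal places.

p = 0.7550

Risk-neutral probability p = (e^0.12 − 0.75)/(1.25 − 0.75) = 0.3775/0.5000 = 0.7550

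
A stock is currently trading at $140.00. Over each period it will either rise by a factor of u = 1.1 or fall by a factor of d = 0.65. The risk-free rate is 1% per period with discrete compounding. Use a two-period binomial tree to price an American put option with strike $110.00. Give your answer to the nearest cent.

Risk-neutral probability p = (1 + 0.01 − 0.65)/(1.1 − 0.65) = 0.3600/0.4500 = 0.8000
Terminal stock prices: S_uu = 169.4, S_ud = 100.1, S_dd = 59.15
Terminal payoffs (K − S): max(-59.4, 0) = 0, max(9.9, 0) = 9.9, max(50.85, 0) = 50.85
Node u (S = 154): continuation = 1/1.01·[0.8000·0.0000 + 0.2000·9.9000] = 1.9604; exercise value = 0.0000 ≤ continuation, so V_u = 1.9604
Node d (S = 91): continuation = 1/1.01·[0.8000·9.9000 + 0.2000·50.8500] = 17.9109; exercise value = 19.0000 > continuation, so V_d = 19.0000 (exercise)
Node 0 (S = 140): continuation = 1/1.01·[0.8000·1.9604 + 0.2000·19.0000] = 5.3152; exercise value = 0.0000 ≤ continuation, so V_0 = 5.3152

$5.32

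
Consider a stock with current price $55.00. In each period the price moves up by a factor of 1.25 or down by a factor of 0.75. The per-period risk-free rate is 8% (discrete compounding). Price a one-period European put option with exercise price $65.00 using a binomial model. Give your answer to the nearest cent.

Risk-neutral probability p = (1 + 0.08 − 0.75)/(1.25 − 0.75) = 0.3300/0.5000 = 0.6600
Terminal stock prices: S_u = 68.75, S_d = 41.25
Terminal payoffs (K − S): max(-3.75, 0) = 0, max(23.75, 0) = 23.75
Node 0 (S = 55): V_0 = 1/1.08·[0.6600·0.0000 + 0.3400·23.7500] = 7.4769

$7.48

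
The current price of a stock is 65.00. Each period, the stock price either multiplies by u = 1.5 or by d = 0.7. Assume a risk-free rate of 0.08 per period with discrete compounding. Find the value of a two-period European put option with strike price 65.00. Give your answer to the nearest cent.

Risk-neutral probability p = (1 + 0.08 − 0.7)/(1.5 − 0.7) = 0.3800/0.8000 = 0.4750
Terminal stock prices: S_uu = 146.2, S_ud = 68.25, S_dd = 31.85
Terminal payoffs (K − S): max(-81.25, 0) = 0, max(-3.25, 0) = 0, max(33.15, 0) = 33.15
Node u (S = 97.5): V_u = 1/1.08·[0.4750·0.0000 + 0.5250·0.0000] = 0.0000
Node d (S = 45.5): V_d = 1/1.08·[0.4750·0.0000 + 0.5250·33.1500] = 16.1146
Node 0 (S = 65): V_0 = 1/1.08·[0.4750·0.0000 + 0.5250·16.1146] = 7.8335

7.83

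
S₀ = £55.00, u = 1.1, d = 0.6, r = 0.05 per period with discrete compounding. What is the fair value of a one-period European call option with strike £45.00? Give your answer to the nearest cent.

Risk-neutral probability p = (1 + 0.05 − 0.6)/(1.1 − 0.6) = 0.4500/0.5000 = 0.9000
Terminal stock prices: S_u = 60.5, S_d = 33
Terminal payoffs (S − K): max(15.5, 0) = 15.5, max(-12, 0) = 0
Node 0 (S = 55): V_0 = 1/1.05·[0.9000·15.5000 + 0.1000·0.0000] = 13.2857

£13.29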